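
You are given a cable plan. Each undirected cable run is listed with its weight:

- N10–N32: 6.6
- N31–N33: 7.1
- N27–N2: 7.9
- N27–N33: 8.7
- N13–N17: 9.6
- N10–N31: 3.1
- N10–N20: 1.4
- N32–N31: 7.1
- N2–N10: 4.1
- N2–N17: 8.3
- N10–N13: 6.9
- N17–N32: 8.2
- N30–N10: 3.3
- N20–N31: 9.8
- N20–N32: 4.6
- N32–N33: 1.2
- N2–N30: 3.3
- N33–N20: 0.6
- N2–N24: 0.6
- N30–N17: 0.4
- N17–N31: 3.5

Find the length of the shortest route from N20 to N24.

6.1

Compare a few routes:
N20 - N10 - N30 - N2 - N24: 1.4+3.3+3.3+0.6 = 8.6
N20 - N10 - N2 - N24: 1.4+4.1+0.6 = 6.1
The minimum is 6.1 via N20 - N10 - N2 - N24.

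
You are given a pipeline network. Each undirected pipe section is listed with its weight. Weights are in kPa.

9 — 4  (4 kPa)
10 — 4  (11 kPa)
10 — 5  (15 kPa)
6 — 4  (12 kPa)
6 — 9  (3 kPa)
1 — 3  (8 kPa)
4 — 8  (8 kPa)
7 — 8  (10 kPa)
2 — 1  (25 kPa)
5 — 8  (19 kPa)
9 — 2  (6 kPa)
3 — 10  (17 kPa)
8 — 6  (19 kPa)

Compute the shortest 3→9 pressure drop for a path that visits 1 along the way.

39 kPa

Best 3 to 1: 3 → 1 costing 8
Best 1 to 9: 1 → 2 → 9 costing 31
Total via 1: 8 + 31 = 39 kPa.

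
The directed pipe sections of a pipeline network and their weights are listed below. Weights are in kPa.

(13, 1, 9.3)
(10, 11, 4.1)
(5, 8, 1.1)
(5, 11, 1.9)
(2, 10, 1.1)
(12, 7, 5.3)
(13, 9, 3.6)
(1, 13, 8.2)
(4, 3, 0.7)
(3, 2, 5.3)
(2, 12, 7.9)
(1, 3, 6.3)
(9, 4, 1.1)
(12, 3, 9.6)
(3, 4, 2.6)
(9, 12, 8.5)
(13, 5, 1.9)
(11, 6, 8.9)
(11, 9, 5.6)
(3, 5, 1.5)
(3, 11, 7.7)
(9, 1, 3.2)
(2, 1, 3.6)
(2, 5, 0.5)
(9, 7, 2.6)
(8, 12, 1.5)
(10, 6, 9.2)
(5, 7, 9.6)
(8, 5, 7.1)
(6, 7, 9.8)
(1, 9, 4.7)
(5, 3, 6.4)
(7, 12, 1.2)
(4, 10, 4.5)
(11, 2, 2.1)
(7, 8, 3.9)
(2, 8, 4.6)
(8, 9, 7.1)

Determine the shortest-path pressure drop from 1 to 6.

18.6 kPa

Shortest distances from 1:
1: 0
9: 4.7  (via 1)
4: 5.8  (via 9)
3: 6.3  (via 1)
7: 7.3  (via 9)
5: 7.8  (via 3)
13: 8.2  (via 1)
12: 8.5  (via 7)
8: 8.9  (via 5)
11: 9.7  (via 5)
10: 10.3  (via 4)
2: 11.6  (via 3)
6: 18.6  (via 11)
Shortest route: 1 → 3 → 5 → 11 → 6 = 18.6 kPa.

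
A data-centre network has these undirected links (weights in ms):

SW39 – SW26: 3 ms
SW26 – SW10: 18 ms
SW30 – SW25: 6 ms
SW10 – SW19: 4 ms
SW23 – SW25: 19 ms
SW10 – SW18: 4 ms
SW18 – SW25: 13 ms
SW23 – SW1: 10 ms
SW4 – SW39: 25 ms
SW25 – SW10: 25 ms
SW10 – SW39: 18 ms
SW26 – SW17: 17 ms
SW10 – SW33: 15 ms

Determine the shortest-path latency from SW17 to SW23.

71 ms

Settle nodes by increasing distance from SW17:
SW17: 0
SW26: 17  (via SW17)
SW39: 20  (via SW26)
SW10: 35  (via SW26)
SW18: 39  (via SW10)
SW19: 39  (via SW10)
SW4: 45  (via SW39)
SW33: 50  (via SW10)
SW25: 52  (via SW18)
SW30: 58  (via SW25)
SW23: 71  (via SW25)
Shortest route: SW17 → SW26 → SW10 → SW18 → SW25 → SW23 = 71 ms.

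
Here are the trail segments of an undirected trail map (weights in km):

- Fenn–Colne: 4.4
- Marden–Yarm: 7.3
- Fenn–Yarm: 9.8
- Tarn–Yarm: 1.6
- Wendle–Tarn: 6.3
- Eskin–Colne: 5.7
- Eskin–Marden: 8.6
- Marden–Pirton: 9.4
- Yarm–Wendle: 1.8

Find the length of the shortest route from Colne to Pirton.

Settle nodes by increasing distance from Colne:
Colne: 0
Fenn: 4.4  (via Colne)
Eskin: 5.7  (via Colne)
Yarm: 14.2  (via Fenn)
Marden: 14.3  (via Eskin)
Tarn: 15.8  (via Yarm)
Wendle: 16  (via Yarm)
Pirton: 23.7  (via Marden)
Shortest route: Colne–Eskin–Marden–Pirton = 23.7 km.

23.7 km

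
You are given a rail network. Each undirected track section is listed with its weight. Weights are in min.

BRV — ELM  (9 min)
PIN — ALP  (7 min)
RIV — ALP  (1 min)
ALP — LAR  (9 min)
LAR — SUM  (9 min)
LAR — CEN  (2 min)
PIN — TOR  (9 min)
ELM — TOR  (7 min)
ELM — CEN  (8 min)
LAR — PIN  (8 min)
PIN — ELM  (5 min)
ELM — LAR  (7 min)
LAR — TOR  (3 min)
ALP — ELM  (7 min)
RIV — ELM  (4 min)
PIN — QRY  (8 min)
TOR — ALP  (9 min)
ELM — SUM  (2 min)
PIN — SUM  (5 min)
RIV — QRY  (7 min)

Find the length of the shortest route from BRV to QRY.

20 min

Enumerating some paths:
BRV–ELM–RIV–QRY: 9+4+7 = 20
BRV–ELM–PIN–QRY: 9+5+8 = 22
The minimum is 20 min via BRV–ELM–RIV–QRY.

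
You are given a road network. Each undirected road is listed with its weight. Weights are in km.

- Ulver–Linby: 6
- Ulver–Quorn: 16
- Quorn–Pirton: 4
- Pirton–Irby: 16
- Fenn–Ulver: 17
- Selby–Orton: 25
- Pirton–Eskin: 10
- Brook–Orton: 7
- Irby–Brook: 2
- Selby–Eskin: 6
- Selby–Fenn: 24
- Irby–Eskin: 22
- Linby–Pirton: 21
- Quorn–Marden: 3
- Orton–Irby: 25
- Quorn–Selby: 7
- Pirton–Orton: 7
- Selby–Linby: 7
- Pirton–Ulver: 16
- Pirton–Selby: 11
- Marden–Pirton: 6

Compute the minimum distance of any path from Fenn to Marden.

34 km

Settle nodes by increasing distance from Fenn:
Fenn: 0
Ulver: 17  (via Fenn)
Linby: 23  (via Ulver)
Selby: 24  (via Fenn)
Eskin: 30  (via Selby)
Quorn: 31  (via Selby)
Pirton: 33  (via Ulver)
Marden: 34  (via Quorn)
Shortest route: Fenn → Selby → Quorn → Marden = 34 km.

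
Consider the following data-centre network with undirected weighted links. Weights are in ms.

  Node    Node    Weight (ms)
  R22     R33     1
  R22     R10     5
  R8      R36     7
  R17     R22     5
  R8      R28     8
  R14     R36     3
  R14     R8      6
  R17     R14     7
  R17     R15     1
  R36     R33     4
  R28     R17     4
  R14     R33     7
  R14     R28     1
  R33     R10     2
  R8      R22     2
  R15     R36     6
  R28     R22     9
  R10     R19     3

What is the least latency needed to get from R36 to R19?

Shortest distances from R36:
R36: 0
R14: 3  (via R36)
R33: 4  (via R36)
R28: 4  (via R14)
R22: 5  (via R33)
R15: 6  (via R36)
R10: 6  (via R33)
R8: 7  (via R36)
R17: 7  (via R15)
R19: 9  (via R10)
Shortest route: R36–R33–R10–R19 = 9 ms.

9 ms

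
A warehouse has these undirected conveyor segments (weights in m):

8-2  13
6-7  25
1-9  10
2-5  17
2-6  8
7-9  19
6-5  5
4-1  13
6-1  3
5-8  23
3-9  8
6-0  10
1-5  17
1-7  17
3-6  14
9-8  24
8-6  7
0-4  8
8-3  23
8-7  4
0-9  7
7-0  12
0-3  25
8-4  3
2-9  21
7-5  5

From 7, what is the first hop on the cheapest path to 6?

5

Candidate routes:
7 - 5 - 6: 5+5 = 10
7 - 8 - 6: 4+7 = 11
Cheapest is 7 - 5 - 6 at 10 m.
So from 7 the first move is to 5.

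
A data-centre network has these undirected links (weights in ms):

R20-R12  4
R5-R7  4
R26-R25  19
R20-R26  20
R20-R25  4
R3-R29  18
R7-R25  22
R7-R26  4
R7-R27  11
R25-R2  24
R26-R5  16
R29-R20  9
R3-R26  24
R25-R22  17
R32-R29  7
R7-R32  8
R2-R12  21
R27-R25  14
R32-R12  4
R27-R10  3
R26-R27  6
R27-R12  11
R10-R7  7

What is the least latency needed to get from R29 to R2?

Settle nodes by increasing distance from R29:
R29: 0
R32: 7  (via R29)
R20: 9  (via R29)
R12: 11  (via R32)
R25: 13  (via R20)
R7: 15  (via R32)
R3: 18  (via R29)
R5: 19  (via R7)
R26: 19  (via R7)
R10: 22  (via R7)
R27: 22  (via R12)
R22: 30  (via R25)
R2: 32  (via R12)
Shortest route: R29–R32–R12–R2 = 32 ms.

32 ms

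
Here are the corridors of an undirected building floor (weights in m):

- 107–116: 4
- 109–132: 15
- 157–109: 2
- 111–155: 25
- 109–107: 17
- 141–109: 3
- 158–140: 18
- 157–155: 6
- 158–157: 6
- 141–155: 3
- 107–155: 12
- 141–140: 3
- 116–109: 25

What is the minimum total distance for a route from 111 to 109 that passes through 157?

33 m

Shortest 111→157: 111–155–157 = 31
Best 157 to 109: 157–109 costing 2
Total via 157: 31 + 2 = 33 m.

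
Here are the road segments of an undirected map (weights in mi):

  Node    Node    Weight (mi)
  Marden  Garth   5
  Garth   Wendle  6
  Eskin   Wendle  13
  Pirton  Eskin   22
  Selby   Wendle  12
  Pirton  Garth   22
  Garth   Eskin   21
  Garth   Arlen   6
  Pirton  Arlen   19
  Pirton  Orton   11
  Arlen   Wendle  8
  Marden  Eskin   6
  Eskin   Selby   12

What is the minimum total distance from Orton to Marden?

Settle nodes by increasing distance from Orton:
Orton: 0
Pirton: 11  (via Orton)
Arlen: 30  (via Pirton)
Eskin: 33  (via Pirton)
Garth: 33  (via Pirton)
Wendle: 38  (via Arlen)
Marden: 38  (via Garth)
Shortest route: Orton–Pirton–Garth–Marden = 38 mi.

38 mi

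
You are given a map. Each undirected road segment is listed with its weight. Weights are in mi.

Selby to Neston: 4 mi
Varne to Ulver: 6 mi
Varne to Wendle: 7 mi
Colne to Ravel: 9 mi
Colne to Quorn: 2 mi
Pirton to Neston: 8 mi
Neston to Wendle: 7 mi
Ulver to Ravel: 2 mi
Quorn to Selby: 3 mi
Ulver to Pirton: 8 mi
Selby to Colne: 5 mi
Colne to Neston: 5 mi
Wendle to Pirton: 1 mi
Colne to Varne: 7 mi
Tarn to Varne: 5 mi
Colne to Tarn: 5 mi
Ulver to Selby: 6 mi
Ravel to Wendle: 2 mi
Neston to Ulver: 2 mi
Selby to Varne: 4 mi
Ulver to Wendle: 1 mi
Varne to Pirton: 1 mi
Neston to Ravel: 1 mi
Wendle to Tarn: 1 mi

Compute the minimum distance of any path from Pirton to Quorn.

Enumerating some paths:
Pirton → Wendle → Tarn → Colne → Quorn: 1+1+5+2 = 9
Pirton → Varne → Selby → Quorn: 1+4+3 = 8
Cheapest is Pirton → Varne → Selby → Quorn at 8 mi.

8 mi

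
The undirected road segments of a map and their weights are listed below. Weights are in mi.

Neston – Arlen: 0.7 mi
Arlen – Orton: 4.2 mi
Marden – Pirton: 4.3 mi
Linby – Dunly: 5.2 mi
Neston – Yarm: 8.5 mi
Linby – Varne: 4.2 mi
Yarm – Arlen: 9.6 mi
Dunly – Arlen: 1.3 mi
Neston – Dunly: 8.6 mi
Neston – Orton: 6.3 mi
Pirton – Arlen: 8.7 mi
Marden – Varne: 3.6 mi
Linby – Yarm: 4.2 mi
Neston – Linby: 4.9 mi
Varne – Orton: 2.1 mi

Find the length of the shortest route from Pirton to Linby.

12.1 mi

Candidate routes:
Pirton - Marden - Varne - Linby: 4.3+3.6+4.2 = 12.1
Pirton - Arlen - Dunly - Linby: 8.7+1.3+5.2 = 15.2
Pirton - Arlen - Neston - Linby: 8.7+0.7+4.9 = 14.3
The minimum is 12.1 mi via Pirton - Marden - Varne - Linby.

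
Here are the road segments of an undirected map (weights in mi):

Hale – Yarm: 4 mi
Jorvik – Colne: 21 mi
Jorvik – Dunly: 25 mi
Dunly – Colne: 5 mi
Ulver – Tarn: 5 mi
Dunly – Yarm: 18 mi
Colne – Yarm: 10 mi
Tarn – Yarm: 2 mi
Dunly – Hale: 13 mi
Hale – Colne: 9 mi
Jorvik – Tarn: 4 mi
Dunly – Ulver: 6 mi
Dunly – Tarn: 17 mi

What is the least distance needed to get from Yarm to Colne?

Compare a few routes:
Yarm–Hale–Dunly–Colne: 4+13+5 = 22
Yarm–Colne: 10 = 10
Yarm–Hale–Colne: 4+9 = 13
Yarm–Tarn–Ulver–Dunly–Colne: 2+5+6+5 = 18
Cheapest is Yarm–Colne at 10 mi.

10 mi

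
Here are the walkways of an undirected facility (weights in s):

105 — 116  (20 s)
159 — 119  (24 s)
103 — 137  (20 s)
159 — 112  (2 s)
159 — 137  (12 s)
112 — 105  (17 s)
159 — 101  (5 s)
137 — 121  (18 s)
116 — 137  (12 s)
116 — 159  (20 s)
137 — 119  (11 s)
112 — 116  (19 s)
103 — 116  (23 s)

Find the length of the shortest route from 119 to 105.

42 s

Candidate routes:
119 → 137 → 116 → 105: 11+12+20 = 43
119 → 137 → 159 → 112 → 105: 11+12+2+17 = 42
119 → 159 → 112 → 105: 24+2+17 = 43
The minimum is 42 s via 119 → 137 → 159 → 112 → 105.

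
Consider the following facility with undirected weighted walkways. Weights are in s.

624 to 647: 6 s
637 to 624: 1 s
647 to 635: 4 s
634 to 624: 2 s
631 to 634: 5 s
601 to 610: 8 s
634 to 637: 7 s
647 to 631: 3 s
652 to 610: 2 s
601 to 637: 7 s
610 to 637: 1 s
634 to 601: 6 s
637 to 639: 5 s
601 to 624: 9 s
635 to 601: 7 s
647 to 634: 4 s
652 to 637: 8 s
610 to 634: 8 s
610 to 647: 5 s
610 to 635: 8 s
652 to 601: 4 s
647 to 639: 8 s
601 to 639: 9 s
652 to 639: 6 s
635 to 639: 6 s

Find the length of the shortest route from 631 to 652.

Candidate routes:
631 → 634 → 624 → 637 → 610 → 652: 5+2+1+1+2 = 11
631 → 647 → 610 → 652: 3+5+2 = 10
The minimum is 10 s via 631 → 647 → 610 → 652.

10 s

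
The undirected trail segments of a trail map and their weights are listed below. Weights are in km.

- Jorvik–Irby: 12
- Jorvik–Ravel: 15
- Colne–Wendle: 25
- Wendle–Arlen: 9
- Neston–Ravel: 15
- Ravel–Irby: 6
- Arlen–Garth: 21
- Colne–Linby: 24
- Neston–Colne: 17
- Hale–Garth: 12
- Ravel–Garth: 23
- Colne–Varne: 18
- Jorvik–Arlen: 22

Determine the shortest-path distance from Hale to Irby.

41 km

Shortest distances from Hale:
Hale: 0
Garth: 12  (via Hale)
Arlen: 33  (via Garth)
Ravel: 35  (via Garth)
Irby: 41  (via Ravel)
Shortest route: Hale → Garth → Ravel → Irby = 41 km.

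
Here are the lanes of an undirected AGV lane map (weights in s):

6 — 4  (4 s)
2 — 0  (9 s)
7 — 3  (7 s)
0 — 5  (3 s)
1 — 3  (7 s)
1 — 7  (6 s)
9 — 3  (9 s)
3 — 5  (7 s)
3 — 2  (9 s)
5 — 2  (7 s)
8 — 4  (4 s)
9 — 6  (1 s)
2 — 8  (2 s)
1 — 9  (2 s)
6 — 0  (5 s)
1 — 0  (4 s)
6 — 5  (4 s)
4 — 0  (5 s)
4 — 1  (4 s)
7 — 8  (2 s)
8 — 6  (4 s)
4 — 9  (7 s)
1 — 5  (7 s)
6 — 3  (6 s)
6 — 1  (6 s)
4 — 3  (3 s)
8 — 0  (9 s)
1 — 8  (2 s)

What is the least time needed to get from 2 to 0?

Settle nodes by increasing distance from 2:
2: 0
8: 2  (via 2)
1: 4  (via 8)
7: 4  (via 8)
4: 6  (via 8)
6: 6  (via 8)
9: 6  (via 1)
5: 7  (via 2)
0: 8  (via 1)
Shortest route: 2–8–1–0 = 8 s.

8 s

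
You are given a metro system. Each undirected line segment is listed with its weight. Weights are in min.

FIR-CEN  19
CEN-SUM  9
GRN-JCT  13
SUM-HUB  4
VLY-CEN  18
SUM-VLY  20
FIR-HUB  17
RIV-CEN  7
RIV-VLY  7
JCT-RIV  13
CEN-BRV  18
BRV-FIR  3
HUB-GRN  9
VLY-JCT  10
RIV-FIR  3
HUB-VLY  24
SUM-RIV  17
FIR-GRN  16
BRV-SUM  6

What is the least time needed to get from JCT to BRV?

19 min

Shortest distances from JCT:
JCT: 0
VLY: 10  (via JCT)
GRN: 13  (via JCT)
RIV: 13  (via JCT)
FIR: 16  (via RIV)
BRV: 19  (via FIR)
Shortest route: JCT → RIV → FIR → BRV = 19 min.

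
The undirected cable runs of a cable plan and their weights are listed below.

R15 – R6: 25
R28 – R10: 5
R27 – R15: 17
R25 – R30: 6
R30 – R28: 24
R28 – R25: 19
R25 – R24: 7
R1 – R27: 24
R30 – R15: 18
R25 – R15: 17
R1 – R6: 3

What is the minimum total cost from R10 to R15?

Settle nodes by increasing distance from R10:
R10: 0
R28: 5  (via R10)
R25: 24  (via R28)
R30: 29  (via R28)
R24: 31  (via R25)
R15: 41  (via R25)
Shortest route: R10–R28–R25–R15 = 41.

41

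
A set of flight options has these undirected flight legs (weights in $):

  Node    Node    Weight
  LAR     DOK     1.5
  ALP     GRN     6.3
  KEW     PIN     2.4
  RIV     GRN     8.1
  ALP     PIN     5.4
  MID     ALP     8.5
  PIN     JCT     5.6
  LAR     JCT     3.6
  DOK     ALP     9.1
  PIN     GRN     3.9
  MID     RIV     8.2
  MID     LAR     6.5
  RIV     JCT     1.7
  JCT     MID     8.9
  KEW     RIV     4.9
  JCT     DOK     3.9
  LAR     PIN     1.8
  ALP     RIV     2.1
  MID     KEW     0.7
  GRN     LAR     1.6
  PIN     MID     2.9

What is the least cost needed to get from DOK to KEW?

$5.7

Running Dijkstra from DOK:
DOK: 0
LAR: 1.5  (via DOK)
GRN: 3.1  (via LAR)
PIN: 3.3  (via LAR)
JCT: 3.9  (via DOK)
RIV: 5.6  (via JCT)
KEW: 5.7  (via PIN)
Shortest route: DOK → LAR → PIN → KEW = $5.7.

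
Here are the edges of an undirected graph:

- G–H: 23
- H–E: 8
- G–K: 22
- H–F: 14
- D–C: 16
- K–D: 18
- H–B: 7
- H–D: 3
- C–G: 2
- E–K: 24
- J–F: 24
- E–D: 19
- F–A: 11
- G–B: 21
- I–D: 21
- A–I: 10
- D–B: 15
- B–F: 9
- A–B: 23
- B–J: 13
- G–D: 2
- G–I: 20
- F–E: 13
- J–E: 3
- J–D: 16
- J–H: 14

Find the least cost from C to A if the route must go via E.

39

Shortest C→E: C → G → D → H → E = 15
Best E to A: E → F → A costing 24
Total via E: 15 + 24 = 39.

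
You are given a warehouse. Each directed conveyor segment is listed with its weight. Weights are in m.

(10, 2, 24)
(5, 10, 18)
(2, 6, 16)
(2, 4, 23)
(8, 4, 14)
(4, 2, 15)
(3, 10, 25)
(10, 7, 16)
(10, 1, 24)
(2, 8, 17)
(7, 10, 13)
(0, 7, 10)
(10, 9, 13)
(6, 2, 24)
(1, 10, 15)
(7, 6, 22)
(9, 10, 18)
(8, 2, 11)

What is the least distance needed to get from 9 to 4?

65 m

Shortest distances from 9:
9: 0
10: 18  (via 9)
7: 34  (via 10)
1: 42  (via 10)
2: 42  (via 10)
6: 56  (via 7)
8: 59  (via 2)
4: 65  (via 2)
Shortest route: 9 → 10 → 2 → 4 = 65 m.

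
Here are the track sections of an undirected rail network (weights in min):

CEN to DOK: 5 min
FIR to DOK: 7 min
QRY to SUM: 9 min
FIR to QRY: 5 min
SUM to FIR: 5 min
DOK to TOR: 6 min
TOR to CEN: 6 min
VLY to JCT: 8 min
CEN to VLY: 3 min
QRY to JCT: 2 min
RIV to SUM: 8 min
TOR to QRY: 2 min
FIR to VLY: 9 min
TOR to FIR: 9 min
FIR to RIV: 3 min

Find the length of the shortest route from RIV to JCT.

10 min

Compare a few routes:
RIV - SUM - QRY - JCT: 8+9+2 = 19
RIV - FIR - QRY - JCT: 3+5+2 = 10
RIV - FIR - TOR - QRY - JCT: 3+9+2+2 = 16
The minimum is 10 min via RIV - FIR - QRY - JCT.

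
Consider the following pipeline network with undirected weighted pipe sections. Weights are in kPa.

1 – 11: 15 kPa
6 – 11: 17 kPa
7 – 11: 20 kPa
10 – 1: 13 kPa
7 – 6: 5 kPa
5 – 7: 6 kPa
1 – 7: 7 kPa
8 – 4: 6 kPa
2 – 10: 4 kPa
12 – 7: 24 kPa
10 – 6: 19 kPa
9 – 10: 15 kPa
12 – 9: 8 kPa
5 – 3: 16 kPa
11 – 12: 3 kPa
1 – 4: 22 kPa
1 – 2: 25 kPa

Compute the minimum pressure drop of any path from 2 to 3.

46 kPa

Shortest distances from 2:
2: 0
10: 4  (via 2)
1: 17  (via 10)
9: 19  (via 10)
6: 23  (via 10)
7: 24  (via 1)
12: 27  (via 9)
5: 30  (via 7)
11: 30  (via 12)
4: 39  (via 1)
8: 45  (via 4)
3: 46  (via 5)
Shortest route: 2 → 10 → 1 → 7 → 5 → 3 = 46 kPa.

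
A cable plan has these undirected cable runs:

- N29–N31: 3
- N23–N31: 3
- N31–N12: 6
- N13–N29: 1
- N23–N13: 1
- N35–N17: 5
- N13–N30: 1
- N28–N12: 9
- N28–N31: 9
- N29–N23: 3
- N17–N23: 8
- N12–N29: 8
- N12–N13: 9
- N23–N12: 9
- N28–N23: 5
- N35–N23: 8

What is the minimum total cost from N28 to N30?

Running Dijkstra from N28:
N28: 0
N23: 5  (via N28)
N13: 6  (via N23)
N30: 7  (via N13)
Shortest route: N28 → N23 → N13 → N30 = 7.

7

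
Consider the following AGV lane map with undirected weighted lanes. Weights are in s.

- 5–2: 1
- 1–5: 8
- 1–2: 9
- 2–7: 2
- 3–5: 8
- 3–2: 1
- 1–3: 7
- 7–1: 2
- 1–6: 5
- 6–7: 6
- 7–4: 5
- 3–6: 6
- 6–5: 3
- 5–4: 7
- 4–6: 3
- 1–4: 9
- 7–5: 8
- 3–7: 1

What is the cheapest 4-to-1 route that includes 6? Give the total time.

8 s

Shortest 4→6: 4–6 = 3
Shortest 6→1: 6–1 = 5
Total via 6: 3 + 5 = 8 s.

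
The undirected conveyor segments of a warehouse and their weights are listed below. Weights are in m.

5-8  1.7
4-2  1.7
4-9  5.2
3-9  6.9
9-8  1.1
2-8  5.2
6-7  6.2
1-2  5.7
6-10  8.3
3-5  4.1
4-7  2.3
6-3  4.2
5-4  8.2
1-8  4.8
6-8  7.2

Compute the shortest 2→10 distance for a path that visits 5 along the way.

Shortest 2→5: 2 → 8 → 5 = 6.9
Shortest 5→10: 5 → 3 → 6 → 10 = 16.6
Total via 5: 6.9 + 16.6 = 23.5 m.

23.5 m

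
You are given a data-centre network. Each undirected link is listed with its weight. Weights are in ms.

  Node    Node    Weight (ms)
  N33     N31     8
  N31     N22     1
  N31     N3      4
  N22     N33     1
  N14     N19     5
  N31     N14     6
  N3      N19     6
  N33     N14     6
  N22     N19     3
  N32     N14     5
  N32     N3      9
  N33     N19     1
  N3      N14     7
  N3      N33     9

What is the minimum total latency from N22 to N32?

Settle nodes by increasing distance from N22:
N22: 0
N31: 1  (via N22)
N33: 1  (via N22)
N19: 2  (via N33)
N3: 5  (via N31)
N14: 7  (via N31)
N32: 12  (via N14)
Shortest route: N22 → N31 → N14 → N32 = 12 ms.

12 ms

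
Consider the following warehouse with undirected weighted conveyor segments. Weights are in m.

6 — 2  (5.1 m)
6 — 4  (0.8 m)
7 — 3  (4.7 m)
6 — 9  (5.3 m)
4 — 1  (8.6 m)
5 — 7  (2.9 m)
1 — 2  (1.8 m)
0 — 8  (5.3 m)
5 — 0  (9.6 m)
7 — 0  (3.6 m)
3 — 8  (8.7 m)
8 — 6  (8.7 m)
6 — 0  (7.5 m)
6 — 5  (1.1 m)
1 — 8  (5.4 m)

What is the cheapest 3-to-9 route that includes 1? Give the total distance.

26.3 m

Shortest 3→1: 3–8–1 = 14.1
Shortest 1→9: 1–2–6–9 = 12.2
Total via 1: 14.1 + 12.2 = 26.3 m.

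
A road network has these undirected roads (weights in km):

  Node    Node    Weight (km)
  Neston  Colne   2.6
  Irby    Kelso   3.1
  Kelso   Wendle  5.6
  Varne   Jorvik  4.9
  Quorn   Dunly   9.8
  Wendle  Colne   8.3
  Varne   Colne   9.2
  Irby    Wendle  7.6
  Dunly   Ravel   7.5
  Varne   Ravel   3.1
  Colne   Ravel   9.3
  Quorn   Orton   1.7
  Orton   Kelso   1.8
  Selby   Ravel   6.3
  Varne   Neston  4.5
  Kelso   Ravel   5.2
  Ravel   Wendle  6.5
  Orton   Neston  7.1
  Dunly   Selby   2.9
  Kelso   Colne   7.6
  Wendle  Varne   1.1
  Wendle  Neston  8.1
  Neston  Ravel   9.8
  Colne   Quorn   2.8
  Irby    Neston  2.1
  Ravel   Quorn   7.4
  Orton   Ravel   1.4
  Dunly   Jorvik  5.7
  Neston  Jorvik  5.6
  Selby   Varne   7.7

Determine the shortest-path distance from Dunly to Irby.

13.4 km

Settle nodes by increasing distance from Dunly:
Dunly: 0
Selby: 2.9  (via Dunly)
Jorvik: 5.7  (via Dunly)
Ravel: 7.5  (via Dunly)
Orton: 8.9  (via Ravel)
Quorn: 9.8  (via Dunly)
Varne: 10.6  (via Selby)
Kelso: 10.7  (via Orton)
Neston: 11.3  (via Jorvik)
Wendle: 11.7  (via Varne)
Colne: 12.6  (via Quorn)
Irby: 13.4  (via Neston)
Shortest route: Dunly → Jorvik → Neston → Irby = 13.4 km.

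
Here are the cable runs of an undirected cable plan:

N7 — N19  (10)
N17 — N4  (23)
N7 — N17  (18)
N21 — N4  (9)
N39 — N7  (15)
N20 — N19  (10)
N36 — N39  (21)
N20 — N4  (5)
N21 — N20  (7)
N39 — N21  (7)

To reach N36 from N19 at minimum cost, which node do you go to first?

N20

Candidate routes:
N19–N7–N39–N36: 10+15+21 = 46
N19–N20–N21–N39–N36: 10+7+7+21 = 45
Cheapest is N19–N20–N21–N39–N36 at 45.
So from N19 the first move is to N20.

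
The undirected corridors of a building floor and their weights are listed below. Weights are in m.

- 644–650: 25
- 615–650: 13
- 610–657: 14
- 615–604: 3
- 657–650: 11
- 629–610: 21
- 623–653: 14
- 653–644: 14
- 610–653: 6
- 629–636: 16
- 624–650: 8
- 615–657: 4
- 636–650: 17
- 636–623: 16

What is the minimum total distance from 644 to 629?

Enumerating some paths:
644–653–610–629: 14+6+21 = 41
644–650–636–629: 25+17+16 = 58
Cheapest is 644–653–610–629 at 41 m.

41 m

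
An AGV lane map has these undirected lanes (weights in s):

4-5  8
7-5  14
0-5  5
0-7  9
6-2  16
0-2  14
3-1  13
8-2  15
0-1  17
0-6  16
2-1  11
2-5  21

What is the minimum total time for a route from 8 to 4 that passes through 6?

Best 8 to 6: 8–2–6 costing 31
Best 6 to 4: 6–0–5–4 costing 29
Total via 6: 31 + 29 = 60 s.

60 s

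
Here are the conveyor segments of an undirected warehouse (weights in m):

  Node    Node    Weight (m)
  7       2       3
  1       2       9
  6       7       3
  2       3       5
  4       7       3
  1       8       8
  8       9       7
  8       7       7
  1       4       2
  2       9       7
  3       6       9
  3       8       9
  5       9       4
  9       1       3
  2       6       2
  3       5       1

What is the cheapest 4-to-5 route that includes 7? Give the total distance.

12 m

Shortest 4→7: 4 → 7 = 3
Best 7 to 5: 7 → 2 → 3 → 5 costing 9
Total via 7: 3 + 9 = 12 m.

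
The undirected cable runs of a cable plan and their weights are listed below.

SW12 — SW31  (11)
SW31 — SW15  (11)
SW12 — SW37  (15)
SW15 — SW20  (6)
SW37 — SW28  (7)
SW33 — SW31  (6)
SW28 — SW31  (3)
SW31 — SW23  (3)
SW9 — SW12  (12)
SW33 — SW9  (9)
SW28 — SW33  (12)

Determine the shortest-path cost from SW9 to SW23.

18

Enumerating some paths:
SW9–SW33–SW28–SW31–SW23: 9+12+3+3 = 27
SW9–SW12–SW31–SW23: 12+11+3 = 26
SW9–SW33–SW31–SW23: 9+6+3 = 18
Cheapest is SW9–SW33–SW31–SW23 at 18.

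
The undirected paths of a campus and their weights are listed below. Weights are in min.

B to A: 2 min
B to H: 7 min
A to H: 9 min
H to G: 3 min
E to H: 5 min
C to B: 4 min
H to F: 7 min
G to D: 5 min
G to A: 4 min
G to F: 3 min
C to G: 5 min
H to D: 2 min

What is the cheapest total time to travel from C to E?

Running Dijkstra from C:
C: 0
B: 4  (via C)
G: 5  (via C)
A: 6  (via B)
F: 8  (via G)
H: 8  (via G)
D: 10  (via G)
E: 13  (via H)
Shortest route: C–G–H–E = 13 min.

13 min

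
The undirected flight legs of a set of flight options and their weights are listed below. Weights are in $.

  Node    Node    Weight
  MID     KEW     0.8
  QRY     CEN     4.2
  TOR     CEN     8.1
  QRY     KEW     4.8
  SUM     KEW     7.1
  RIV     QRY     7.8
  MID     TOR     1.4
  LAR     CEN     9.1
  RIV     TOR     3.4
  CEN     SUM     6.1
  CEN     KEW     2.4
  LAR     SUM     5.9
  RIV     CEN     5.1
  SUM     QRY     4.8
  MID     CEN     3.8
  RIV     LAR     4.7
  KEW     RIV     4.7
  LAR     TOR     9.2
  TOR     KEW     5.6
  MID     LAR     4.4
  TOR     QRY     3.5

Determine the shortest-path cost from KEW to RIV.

$4.7

Running Dijkstra from KEW:
KEW: 0
MID: 0.8  (via KEW)
TOR: 2.2  (via MID)
CEN: 2.4  (via KEW)
RIV: 4.7  (via KEW)
Shortest route: KEW → RIV = $4.7.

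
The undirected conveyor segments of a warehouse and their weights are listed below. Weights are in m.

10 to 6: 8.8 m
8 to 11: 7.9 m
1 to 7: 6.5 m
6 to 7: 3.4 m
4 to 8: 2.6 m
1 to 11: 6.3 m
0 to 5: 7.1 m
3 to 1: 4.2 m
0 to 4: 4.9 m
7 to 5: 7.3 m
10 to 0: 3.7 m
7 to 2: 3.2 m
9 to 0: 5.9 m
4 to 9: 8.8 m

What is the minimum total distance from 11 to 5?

20.1 m

Settle nodes by increasing distance from 11:
11: 0
1: 6.3  (via 11)
8: 7.9  (via 11)
3: 10.5  (via 1)
4: 10.5  (via 8)
7: 12.8  (via 1)
0: 15.4  (via 4)
2: 16  (via 7)
6: 16.2  (via 7)
10: 19.1  (via 0)
9: 19.3  (via 4)
5: 20.1  (via 7)
Shortest route: 11–1–7–5 = 20.1 m.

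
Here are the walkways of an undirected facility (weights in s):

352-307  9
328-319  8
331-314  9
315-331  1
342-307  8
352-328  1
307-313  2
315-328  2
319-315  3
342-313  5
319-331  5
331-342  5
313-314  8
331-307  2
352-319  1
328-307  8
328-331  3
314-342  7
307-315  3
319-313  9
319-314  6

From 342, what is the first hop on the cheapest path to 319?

Enumerating some paths:
342 → 331 → 315 → 319: 5+1+3 = 9
342 → 331 → 328 → 352 → 319: 5+3+1+1 = 10
342 → 331 → 319: 5+5 = 10
The minimum is 9 s via 342 → 331 → 315 → 319.
So from 342 the first move is to 331.

331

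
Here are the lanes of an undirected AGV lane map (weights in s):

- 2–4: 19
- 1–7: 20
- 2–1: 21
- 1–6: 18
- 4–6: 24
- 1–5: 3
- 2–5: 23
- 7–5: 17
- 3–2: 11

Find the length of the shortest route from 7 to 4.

59 s

Compare a few routes:
7–5–1–2–4: 17+3+21+19 = 60
7–5–2–4: 17+23+19 = 59
Cheapest is 7–5–2–4 at 59 s.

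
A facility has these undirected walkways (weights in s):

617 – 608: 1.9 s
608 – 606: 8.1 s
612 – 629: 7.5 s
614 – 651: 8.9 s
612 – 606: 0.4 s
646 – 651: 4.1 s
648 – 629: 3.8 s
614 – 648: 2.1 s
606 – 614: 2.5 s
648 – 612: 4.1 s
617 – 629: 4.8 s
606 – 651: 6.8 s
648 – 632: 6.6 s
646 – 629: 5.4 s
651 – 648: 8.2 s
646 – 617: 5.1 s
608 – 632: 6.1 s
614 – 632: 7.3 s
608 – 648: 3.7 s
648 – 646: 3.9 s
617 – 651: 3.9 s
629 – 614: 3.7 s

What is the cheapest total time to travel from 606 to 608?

Compare a few routes:
606 → 612 → 648 → 608: 0.4+4.1+3.7 = 8.2
606 → 608: 8.1 = 8.1
606 → 614 → 648 → 608: 2.5+2.1+3.7 = 8.3
Cheapest is 606 → 608 at 8.1 s.

8.1 s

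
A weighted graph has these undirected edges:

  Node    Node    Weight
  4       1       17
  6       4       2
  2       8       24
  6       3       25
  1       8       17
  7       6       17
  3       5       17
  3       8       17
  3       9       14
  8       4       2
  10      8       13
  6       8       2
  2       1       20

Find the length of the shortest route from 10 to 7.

32

Settle nodes by increasing distance from 10:
10: 0
8: 13  (via 10)
4: 15  (via 8)
6: 15  (via 8)
1: 30  (via 8)
3: 30  (via 8)
7: 32  (via 6)
Shortest route: 10–8–6–7 = 32.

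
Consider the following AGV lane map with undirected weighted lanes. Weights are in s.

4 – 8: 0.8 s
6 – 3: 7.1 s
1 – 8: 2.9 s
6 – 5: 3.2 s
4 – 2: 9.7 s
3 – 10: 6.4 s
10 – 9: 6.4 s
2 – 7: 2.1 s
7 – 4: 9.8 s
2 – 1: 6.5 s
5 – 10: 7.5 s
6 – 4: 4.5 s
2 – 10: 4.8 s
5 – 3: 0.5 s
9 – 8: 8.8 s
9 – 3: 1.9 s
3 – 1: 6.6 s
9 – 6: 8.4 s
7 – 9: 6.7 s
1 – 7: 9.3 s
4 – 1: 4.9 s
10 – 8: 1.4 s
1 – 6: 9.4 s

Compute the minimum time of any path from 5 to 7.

9.1 s

Settle nodes by increasing distance from 5:
5: 0
3: 0.5  (via 5)
9: 2.4  (via 3)
6: 3.2  (via 5)
10: 6.9  (via 3)
1: 7.1  (via 3)
4: 7.7  (via 6)
8: 8.3  (via 10)
7: 9.1  (via 9)
Shortest route: 5 → 3 → 9 → 7 = 9.1 s.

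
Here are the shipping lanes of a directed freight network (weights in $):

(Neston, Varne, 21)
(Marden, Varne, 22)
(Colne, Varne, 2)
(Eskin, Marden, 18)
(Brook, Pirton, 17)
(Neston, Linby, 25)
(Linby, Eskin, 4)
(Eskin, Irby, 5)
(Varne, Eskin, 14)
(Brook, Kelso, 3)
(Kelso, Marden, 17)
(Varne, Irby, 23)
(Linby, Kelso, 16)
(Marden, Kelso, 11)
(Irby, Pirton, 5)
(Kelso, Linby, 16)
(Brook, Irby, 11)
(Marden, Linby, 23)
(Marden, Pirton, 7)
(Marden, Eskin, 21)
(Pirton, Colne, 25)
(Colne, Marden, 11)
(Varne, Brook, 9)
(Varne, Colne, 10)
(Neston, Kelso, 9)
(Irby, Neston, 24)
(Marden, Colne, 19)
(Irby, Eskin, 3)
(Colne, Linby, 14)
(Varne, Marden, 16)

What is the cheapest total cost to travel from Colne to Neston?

$45

Enumerating some paths:
Colne–Varne–Brook–Irby–Neston: 2+9+11+24 = 46
Colne–Linby–Eskin–Irby–Neston: 14+4+5+24 = 47
Colne–Varne–Eskin–Irby–Neston: 2+14+5+24 = 45
Colne–Varne–Irby–Neston: 2+23+24 = 49
The minimum is $45 via Colne–Varne–Eskin–Irby–Neston.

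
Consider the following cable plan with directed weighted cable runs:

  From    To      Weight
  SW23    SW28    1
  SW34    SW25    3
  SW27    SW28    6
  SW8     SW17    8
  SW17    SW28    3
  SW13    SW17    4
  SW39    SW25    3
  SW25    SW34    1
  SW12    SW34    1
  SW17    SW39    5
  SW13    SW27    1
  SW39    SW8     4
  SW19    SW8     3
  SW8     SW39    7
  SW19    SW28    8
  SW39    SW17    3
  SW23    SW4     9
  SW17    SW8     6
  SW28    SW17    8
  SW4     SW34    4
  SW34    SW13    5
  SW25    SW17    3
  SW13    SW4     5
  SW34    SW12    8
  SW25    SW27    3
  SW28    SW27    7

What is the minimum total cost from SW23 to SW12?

Candidate routes:
SW23 → SW28 → SW17 → SW39 → SW25 → SW34 → SW12: 1+8+5+3+1+8 = 26
SW23 → SW4 → SW34 → SW12: 9+4+8 = 21
The minimum is 21 via SW23 → SW4 → SW34 → SW12.

21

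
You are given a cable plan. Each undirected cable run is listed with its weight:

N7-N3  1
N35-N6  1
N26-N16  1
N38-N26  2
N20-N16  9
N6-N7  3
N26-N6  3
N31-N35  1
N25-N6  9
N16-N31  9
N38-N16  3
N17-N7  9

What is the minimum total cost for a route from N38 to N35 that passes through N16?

8

Best N38 to N16: N38 → N16 costing 3
Shortest N16→N35: N16 → N26 → N6 → N35 = 5
Total via N16: 3 + 5 = 8.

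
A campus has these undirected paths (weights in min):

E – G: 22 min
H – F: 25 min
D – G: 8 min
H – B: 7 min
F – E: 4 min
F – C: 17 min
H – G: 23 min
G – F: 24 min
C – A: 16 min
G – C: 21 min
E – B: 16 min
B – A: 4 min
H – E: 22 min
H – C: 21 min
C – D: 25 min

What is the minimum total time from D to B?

Compare a few routes:
D–C–A–B: 25+16+4 = 45
D–G–H–B: 8+23+7 = 38
D–G–E–B: 8+22+16 = 46
Cheapest is D–G–H–B at 38 min.

38 min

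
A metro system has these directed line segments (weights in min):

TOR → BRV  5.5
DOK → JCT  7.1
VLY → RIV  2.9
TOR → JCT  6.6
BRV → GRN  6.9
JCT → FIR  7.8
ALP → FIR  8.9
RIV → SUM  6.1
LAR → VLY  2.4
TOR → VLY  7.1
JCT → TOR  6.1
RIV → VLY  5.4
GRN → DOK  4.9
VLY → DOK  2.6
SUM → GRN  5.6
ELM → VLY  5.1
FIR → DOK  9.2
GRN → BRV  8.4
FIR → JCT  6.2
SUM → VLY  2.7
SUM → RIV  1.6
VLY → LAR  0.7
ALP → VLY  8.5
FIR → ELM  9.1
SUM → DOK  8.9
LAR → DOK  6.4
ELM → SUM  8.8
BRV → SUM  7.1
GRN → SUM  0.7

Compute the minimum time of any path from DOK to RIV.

Compare a few routes:
DOK → JCT → TOR → VLY → RIV: 7.1+6.1+7.1+2.9 = 23.2
DOK → JCT → TOR → BRV → SUM → RIV: 7.1+6.1+5.5+7.1+1.6 = 27.4
DOK → JCT → TOR → BRV → SUM → VLY → RIV: 7.1+6.1+5.5+7.1+2.7+2.9 = 31.4
DOK → JCT → TOR → BRV → GRN → SUM → RIV: 7.1+6.1+5.5+6.9+0.7+1.6 = 27.9
The minimum is 23.2 min via DOK → JCT → TOR → VLY → RIV.

23.2 min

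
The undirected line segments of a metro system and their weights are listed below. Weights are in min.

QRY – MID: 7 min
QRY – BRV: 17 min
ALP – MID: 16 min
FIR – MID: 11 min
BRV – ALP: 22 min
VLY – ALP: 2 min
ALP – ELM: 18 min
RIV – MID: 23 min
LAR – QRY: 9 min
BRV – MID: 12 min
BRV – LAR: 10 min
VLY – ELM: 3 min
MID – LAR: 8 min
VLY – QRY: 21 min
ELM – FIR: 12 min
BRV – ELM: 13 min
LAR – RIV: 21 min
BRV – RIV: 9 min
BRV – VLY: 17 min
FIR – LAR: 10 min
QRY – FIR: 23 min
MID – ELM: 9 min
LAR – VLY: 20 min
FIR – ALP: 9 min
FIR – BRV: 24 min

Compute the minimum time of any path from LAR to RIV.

19 min

Compare a few routes:
LAR → RIV: 21 = 21
LAR → MID → RIV: 8+23 = 31
LAR → MID → BRV → RIV: 8+12+9 = 29
LAR → BRV → RIV: 10+9 = 19
Cheapest is LAR → BRV → RIV at 19 min.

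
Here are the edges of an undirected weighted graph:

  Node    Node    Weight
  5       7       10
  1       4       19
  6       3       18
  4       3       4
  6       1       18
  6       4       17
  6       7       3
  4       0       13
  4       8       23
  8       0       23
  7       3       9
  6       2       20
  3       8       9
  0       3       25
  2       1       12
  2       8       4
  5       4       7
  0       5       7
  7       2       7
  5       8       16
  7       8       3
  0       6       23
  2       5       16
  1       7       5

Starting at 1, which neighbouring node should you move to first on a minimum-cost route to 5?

7

Candidate routes:
1 - 4 - 5: 19+7 = 26
1 - 7 - 5: 5+10 = 15
1 - 7 - 8 - 5: 5+3+16 = 24
1 - 7 - 3 - 4 - 5: 5+9+4+7 = 25
The minimum is 15 via 1 - 7 - 5.
So from 1 the first move is to 7.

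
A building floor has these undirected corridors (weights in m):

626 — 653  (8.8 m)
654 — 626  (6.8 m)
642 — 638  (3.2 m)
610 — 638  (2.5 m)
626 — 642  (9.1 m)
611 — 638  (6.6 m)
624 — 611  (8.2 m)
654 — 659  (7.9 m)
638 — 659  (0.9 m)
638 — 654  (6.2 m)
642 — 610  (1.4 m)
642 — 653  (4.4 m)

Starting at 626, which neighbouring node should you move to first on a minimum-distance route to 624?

642

Enumerating some paths:
626 → 642 → 638 → 611 → 624: 9.1+3.2+6.6+8.2 = 27.1
626 → 654 → 638 → 611 → 624: 6.8+6.2+6.6+8.2 = 27.8
The minimum is 27.1 m via 626 → 642 → 638 → 611 → 624.
So from 626 the first move is to 642.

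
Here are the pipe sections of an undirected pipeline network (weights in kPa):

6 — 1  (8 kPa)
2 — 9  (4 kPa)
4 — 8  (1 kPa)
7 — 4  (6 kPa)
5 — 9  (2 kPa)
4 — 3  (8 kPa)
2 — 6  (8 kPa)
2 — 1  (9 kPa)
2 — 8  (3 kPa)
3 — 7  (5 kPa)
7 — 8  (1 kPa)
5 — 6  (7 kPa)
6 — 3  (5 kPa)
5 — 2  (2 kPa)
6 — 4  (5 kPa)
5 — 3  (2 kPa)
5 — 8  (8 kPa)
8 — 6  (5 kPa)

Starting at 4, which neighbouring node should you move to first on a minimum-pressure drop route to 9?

8

Candidate routes:
4 - 8 - 5 - 9: 1+8+2 = 11
4 - 8 - 2 - 9: 1+3+4 = 8
Cheapest is 4 - 8 - 2 - 9 at 8 kPa.
So from 4 the first move is to 8.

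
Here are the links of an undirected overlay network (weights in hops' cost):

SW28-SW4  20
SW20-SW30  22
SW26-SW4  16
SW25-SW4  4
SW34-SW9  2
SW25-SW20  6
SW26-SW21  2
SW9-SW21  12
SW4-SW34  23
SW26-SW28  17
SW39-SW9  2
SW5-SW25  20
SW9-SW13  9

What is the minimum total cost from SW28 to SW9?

31 hops' cost

Compare a few routes:
SW28 → SW4 → SW34 → SW9: 20+23+2 = 45
SW28 → SW26 → SW21 → SW9: 17+2+12 = 31
SW28 → SW4 → SW26 → SW21 → SW9: 20+16+2+12 = 50
SW28 → SW26 → SW4 → SW34 → SW9: 17+16+23+2 = 58
Cheapest is SW28 → SW26 → SW21 → SW9 at 31 hops' cost.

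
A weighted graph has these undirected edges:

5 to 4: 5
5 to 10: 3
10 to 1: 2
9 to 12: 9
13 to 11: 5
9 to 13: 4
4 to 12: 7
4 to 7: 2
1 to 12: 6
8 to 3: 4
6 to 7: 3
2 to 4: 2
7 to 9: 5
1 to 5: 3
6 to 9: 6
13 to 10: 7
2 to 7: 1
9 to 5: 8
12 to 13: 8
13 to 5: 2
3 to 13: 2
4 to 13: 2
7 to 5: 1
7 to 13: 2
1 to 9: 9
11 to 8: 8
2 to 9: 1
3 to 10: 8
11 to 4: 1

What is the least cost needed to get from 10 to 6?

7

Enumerating some paths:
10–5–7–2–9–6: 3+1+1+1+6 = 12
10–1–5–7–6: 2+3+1+3 = 9
10–5–7–6: 3+1+3 = 7
10–5–13–7–6: 3+2+2+3 = 10
The minimum is 7 via 10–5–7–6.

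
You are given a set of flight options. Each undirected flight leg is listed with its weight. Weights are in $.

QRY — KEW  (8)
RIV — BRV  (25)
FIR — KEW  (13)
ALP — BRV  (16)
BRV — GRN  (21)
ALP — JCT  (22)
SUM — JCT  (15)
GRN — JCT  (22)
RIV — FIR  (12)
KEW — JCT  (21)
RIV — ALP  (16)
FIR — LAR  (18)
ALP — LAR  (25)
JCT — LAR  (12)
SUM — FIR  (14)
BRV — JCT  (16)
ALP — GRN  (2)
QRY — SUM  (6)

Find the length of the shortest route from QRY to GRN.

$43

Compare a few routes:
QRY - SUM - JCT - ALP - GRN: 6+15+22+2 = 45
QRY - SUM - JCT - GRN: 6+15+22 = 43
The minimum is $43 via QRY - SUM - JCT - GRN.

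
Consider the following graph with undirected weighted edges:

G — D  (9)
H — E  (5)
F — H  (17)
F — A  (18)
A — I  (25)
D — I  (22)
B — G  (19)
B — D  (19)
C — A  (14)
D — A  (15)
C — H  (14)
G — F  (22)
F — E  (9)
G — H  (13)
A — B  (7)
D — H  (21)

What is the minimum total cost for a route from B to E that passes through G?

37

Best B to G: B → G costing 19
Best G to E: G → H → E costing 18
Total via G: 19 + 18 = 37.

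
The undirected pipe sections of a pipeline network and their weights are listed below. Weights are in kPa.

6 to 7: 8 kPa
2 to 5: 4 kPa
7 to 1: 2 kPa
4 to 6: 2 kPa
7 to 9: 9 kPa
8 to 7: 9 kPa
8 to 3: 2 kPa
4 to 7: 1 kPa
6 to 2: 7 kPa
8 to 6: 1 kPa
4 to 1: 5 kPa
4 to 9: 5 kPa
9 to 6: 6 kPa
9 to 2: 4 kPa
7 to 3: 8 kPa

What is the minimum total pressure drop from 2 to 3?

Running Dijkstra from 2:
2: 0
5: 4  (via 2)
9: 4  (via 2)
6: 7  (via 2)
8: 8  (via 6)
4: 9  (via 9)
3: 10  (via 8)
Shortest route: 2 → 6 → 8 → 3 = 10 kPa.

10 kPa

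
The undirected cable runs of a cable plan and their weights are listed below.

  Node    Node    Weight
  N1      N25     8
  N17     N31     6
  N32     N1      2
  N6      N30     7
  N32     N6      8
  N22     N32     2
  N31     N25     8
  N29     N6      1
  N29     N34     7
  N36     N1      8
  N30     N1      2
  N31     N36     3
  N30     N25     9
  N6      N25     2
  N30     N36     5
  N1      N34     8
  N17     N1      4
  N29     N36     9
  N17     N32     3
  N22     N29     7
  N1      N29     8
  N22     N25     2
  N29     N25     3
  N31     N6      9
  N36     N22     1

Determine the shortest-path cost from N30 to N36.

5

Enumerating some paths:
N30 → N1 → N32 → N22 → N36: 2+2+2+1 = 7
N30 → N36: 5 = 5
Cheapest is N30 → N36 at 5.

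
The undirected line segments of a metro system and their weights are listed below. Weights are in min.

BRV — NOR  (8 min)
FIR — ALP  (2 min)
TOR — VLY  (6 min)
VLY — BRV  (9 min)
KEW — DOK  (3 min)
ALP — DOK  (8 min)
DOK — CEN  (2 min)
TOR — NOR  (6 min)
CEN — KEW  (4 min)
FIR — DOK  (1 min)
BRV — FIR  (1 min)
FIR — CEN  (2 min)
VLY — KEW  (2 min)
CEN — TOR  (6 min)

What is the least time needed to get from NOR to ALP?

Shortest distances from NOR:
NOR: 0
TOR: 6  (via NOR)
BRV: 8  (via NOR)
FIR: 9  (via BRV)
DOK: 10  (via FIR)
ALP: 11  (via FIR)
Shortest route: NOR → BRV → FIR → ALP = 11 min.

11 min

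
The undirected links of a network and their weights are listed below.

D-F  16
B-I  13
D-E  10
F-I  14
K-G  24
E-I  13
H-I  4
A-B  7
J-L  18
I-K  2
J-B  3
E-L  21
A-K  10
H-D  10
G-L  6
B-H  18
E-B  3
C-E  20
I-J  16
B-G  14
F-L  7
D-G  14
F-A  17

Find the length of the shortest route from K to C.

35

Running Dijkstra from K:
K: 0
I: 2  (via K)
H: 6  (via I)
A: 10  (via K)
B: 15  (via I)
E: 15  (via I)
D: 16  (via H)
F: 16  (via I)
J: 18  (via I)
L: 23  (via F)
G: 24  (via K)
C: 35  (via E)
Shortest route: K–I–E–C = 35.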